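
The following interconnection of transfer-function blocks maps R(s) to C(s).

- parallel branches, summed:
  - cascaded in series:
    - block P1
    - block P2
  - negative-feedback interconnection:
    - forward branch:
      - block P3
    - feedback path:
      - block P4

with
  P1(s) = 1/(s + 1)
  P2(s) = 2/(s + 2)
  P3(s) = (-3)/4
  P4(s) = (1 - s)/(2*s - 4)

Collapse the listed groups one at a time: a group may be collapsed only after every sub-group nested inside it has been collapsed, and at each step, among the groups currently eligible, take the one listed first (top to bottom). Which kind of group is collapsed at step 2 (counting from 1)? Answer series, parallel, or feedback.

The answer is feedback.

Reasoning:
Step 1 - cascade P1, P2
Step 2 - collapse the loop (P3 forward, P4 return)
Step 3 - add (P1*P2), [P3/(1+P3*P4)] (parallel)
At step 2 the group reduced is feedback.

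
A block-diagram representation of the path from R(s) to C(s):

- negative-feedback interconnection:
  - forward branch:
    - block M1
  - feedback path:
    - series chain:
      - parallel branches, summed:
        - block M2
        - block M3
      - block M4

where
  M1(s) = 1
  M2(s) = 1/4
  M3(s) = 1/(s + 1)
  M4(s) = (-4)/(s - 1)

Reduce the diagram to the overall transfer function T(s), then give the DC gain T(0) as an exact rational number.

The answer is 1/6.

Reasoning:
Step 1. add M2, M3 (parallel), giving (s + 5)/(4*s + 4)
Step 2. reduce the series chain (M2+M3), M4, giving (-s - 5)/(s^2 - 1)
Step 3. feedback reduction of M1, ((M2+M3)*M4), giving (s^2 - 1)/(s^2 - s - 6)
Evaluating the step-3 result (the overall T(s)) at s = 0 gives T(0) = -1/(-6) = 1/6.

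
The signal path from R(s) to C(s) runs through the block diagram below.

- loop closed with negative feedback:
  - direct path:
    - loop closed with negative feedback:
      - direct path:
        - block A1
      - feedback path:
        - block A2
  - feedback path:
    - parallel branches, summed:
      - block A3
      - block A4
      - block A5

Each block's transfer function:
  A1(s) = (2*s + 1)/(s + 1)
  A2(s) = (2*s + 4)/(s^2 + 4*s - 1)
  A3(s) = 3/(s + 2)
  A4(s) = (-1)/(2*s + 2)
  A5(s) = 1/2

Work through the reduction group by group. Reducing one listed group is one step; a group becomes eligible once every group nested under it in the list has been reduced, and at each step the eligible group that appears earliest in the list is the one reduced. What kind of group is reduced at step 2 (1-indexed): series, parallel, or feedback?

Step 1 - close the feedback loop around A1, A2
Step 2 - sum the parallel branches A3, A4, A5
Step 3 - reduce the feedback loop with forward [A1/(1+A1*A2)] and return (A3+A4+A5)
Step 2: parallel.

Answer: parallel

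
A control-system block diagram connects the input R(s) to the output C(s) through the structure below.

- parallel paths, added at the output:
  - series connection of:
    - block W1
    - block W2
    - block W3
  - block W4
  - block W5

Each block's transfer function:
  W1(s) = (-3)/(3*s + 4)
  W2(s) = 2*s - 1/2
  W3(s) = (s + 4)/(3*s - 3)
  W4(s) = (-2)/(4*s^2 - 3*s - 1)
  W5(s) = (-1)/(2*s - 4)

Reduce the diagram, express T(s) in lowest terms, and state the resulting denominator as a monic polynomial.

Reducing step by step:

Step 1 - reduce the series chain W1, W2, W3; result (-4*s^2 - 15*s + 4)/(6*s^2 + 2*s - 8)
Step 2 - add (W1*W2*W3), W4, W5 (parallel); result (-16*s^4 - 44*s^3 + 110*s^2 + 25*s + 28)/(24*s^4 - 34*s^3 - 58*s^2 + 52*s + 16)
Step 2 gives the fully reduced T(s), with no common factor left to cancel. The denominator's leading coefficient is 24, so divide each of its coefficients by 24 to get the monic form.

Answer: s^4 - 17*s^3/12 - 29*s^2/12 + 13*s/6 + 2/3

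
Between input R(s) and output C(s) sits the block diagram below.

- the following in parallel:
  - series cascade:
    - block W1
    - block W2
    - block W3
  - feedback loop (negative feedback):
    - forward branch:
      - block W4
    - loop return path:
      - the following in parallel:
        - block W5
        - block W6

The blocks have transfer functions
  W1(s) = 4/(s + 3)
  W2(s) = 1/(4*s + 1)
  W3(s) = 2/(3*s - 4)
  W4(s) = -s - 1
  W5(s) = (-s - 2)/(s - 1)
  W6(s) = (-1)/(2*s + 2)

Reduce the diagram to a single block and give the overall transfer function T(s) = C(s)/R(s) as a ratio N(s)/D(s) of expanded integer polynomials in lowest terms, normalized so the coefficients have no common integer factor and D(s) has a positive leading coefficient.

Reducing step by step:

(1) cascade W1, W2, W3 = 8/(12*s^3 + 23*s^2 - 43*s - 12)
(2) add W5, W6 (parallel) = (-2*s^2 - 7*s - 3)/(2*s^2 - 2)
(3) reduce the feedback loop with forward W4 and return (W5+W6) = (2 - 2*s^2)/(2*s^2 + 9*s + 1)
(4) sum the parallel branches (W1*W2*W3), [W4/(1+W4*(W5+W6))]; the result is T(s) itself (integer coefficients, no common factor, positive leading denominator coefficient)

Answer: (-24*s^5 - 46*s^4 + 110*s^3 + 86*s^2 - 14*s - 16)/(24*s^5 + 154*s^4 + 133*s^3 - 388*s^2 - 151*s - 12)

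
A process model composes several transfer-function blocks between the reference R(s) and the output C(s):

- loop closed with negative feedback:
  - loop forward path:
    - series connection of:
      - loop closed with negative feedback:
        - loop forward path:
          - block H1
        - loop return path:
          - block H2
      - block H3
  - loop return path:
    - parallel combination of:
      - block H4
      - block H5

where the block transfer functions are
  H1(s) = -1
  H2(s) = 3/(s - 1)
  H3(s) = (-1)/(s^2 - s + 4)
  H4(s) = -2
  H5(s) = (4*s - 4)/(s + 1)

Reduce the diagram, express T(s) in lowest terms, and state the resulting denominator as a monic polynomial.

The answer is s^4 - 4*s^3 + 5*s^2 - 16*s - 10.

Reasoning:
(1) feedback reduction of H1, H2 -> (1 - s)/(s - 4)
(2) cascade [H1/(1+H1*H2)], H3 -> (s - 1)/(s^3 - 5*s^2 + 8*s - 16)
(3) add H4, H5 (parallel) -> (2*s - 6)/(s + 1)
(4) feedback reduction of ([H1/(1+H1*H2)]*H3), (H4+H5) -> (s^2 - 1)/(s^4 - 4*s^3 + 5*s^2 - 16*s - 10)
No further cancellation is possible in the step-4 result, so that is T(s). Its denominator is already monic.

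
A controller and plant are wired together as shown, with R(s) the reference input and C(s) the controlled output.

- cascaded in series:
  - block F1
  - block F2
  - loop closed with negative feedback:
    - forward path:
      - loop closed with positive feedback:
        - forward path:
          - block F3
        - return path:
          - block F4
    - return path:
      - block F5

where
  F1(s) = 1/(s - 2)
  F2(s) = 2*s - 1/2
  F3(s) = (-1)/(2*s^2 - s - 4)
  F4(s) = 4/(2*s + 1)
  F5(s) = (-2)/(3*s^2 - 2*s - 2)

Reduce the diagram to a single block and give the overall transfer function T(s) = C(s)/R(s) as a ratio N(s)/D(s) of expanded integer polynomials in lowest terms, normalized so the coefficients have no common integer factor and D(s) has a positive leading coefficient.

First reduce the diagram to T(s).

1. collapse the loop (F3 forward, F4 return) -> (-2*s - 1)/(4*s^3 - 9*s)
2. reduce the feedback loop with forward [F3/(1-F3*F4)] and return F5 -> (-6*s^3 + s^2 + 6*s + 2)/(12*s^5 - 8*s^4 - 35*s^3 + 18*s^2 + 22*s + 2)
3. reduce the series chain F1, F2, [[F3/(1-F3*F4)]/(1+[F3/(1-F3*F4)]*F5)]: this yields T(s), and no further normalization is needed

Answer: (-24*s^4 + 10*s^3 + 23*s^2 + 2*s - 2)/(24*s^6 - 64*s^5 - 38*s^4 + 176*s^3 - 28*s^2 - 84*s - 8)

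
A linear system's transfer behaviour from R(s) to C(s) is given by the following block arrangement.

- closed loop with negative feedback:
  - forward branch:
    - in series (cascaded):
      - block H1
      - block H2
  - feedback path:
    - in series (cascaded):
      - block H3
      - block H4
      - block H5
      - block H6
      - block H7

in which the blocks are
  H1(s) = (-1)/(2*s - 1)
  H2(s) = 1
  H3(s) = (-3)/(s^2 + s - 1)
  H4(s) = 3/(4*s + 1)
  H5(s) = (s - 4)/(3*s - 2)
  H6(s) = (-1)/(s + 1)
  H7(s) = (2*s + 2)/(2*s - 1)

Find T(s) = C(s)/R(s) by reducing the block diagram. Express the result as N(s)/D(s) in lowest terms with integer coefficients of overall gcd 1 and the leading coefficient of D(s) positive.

First reduce the diagram to T(s).

(1) combine H1, H2 in series: (-1)/(2*s - 1)
(2) multiply H3, H4, H5, H6, H7 (series): (18*s - 72)/(24*s^5 + 2*s^4 - 45*s^3 + 25*s^2 + s - 2)
(3) reduce the feedback loop with forward (H1*H2) and return (H3*H4*H5*H6*H7), which is the overall transfer function T(s) = C(s)/R(s) in lowest terms

Answer: (-24*s^5 - 2*s^4 + 45*s^3 - 25*s^2 - s + 2)/(48*s^6 - 20*s^5 - 92*s^4 + 95*s^3 - 23*s^2 - 23*s + 74)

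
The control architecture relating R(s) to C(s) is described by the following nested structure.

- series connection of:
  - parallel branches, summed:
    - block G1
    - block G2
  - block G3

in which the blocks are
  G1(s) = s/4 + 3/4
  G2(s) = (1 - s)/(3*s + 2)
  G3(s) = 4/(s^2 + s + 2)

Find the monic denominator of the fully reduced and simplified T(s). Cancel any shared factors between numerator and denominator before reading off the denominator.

Step 1: parallel reduction of G1, G2: (3*s^2 + 7*s + 10)/(12*s + 8)
Step 2: reduce the series chain (G1+G2), G3: (3*s^2 + 7*s + 10)/(3*s^3 + 5*s^2 + 8*s + 4)
That last expression is T(s), already simplified. Scaling its denominator by 1/3 (the reciprocal of the leading coefficient) yields the monic denominator.

Final answer: s^3 + 5*s^2/3 + 8*s/3 + 4/3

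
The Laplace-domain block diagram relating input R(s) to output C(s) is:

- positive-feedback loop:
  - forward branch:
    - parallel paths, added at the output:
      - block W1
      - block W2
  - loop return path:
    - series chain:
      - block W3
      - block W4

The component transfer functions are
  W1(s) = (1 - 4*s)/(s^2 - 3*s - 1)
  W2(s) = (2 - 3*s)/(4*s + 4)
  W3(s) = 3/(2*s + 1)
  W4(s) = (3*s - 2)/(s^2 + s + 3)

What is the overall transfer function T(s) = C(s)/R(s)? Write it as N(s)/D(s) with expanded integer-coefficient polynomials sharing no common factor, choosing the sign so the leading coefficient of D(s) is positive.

[1] sum the parallel branches W1, W2 -> (-3*s^3 - 5*s^2 - 15*s + 2)/(4*s^3 - 8*s^2 - 16*s - 4)
[2] multiply W3, W4 (series) -> (9*s - 6)/(2*s^3 + 3*s^2 + 7*s + 3)
[3] reduce the feedback loop with forward (W1+W2) and return (W3*W4); the result is T(s) itself (integer coefficients, no common factor, positive leading denominator coefficient)

Hence the answer: (-6*s^6 - 19*s^5 - 66*s^4 - 85*s^3 - 114*s^2 - 31*s + 6)/(8*s^6 - 4*s^5 - s^4 - 73*s^3 - 43*s^2 - 184*s)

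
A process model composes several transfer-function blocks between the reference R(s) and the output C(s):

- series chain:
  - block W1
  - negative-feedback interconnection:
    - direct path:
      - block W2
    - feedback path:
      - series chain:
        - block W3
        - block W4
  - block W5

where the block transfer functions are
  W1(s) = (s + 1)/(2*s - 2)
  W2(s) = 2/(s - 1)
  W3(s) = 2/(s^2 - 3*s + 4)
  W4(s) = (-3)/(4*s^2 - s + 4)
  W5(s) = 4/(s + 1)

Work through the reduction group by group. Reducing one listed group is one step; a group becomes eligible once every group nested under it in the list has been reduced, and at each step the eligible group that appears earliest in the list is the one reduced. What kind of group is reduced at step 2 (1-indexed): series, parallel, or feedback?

Step 1: reduce the series chain W3, W4
Step 2: apply the feedback formula to W2, (W3*W4)
Step 3: multiply W1, [W2/(1+W2*(W3*W4))], W5 (series)
Step 2 collapses a feedback group.

Final answer: feedback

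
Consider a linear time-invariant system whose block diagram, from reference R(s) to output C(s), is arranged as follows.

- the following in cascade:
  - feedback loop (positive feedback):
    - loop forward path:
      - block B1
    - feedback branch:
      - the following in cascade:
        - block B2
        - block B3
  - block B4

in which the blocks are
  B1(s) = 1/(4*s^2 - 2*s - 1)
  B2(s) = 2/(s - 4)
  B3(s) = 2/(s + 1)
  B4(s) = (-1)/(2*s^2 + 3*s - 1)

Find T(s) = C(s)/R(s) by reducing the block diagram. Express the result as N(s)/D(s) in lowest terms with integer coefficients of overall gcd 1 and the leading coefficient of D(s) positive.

[1] combine B2, B3 in series: 4/(s^2 - 3*s - 4)
[2] apply the feedback formula to B1, (B2*B3): (s^2 - 3*s - 4)/(4*s^4 - 14*s^3 - 11*s^2 + 11*s)
[3] combine [B1/(1-B1*(B2*B3))], B4 in series: this yields T(s), and no further normalization is needed

Final answer: (-s^2 + 3*s + 4)/(8*s^6 - 16*s^5 - 68*s^4 + 3*s^3 + 44*s^2 - 11*s)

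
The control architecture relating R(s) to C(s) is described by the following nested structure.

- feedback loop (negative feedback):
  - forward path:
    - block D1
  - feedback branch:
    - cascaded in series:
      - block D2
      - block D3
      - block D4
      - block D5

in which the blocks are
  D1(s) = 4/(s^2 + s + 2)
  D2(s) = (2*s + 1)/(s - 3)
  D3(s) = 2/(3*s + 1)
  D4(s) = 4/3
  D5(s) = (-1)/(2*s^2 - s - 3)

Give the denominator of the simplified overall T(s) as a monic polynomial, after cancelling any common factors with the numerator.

Reducing step by step:

Step 1: reduce the series chain D2, D3, D4, D5, giving (-16*s - 8)/(18*s^4 - 57*s^3 - 21*s^2 + 81*s + 27)
Step 2: collapse the loop (D1 forward, (D2*D3*D4*D5) return), giving (72*s^4 - 228*s^3 - 84*s^2 + 324*s + 108)/(18*s^6 - 39*s^5 - 42*s^4 - 54*s^3 + 66*s^2 + 125*s + 22)
Step 2 gives the fully reduced T(s), with no common factor left to cancel. The denominator's leading coefficient is 18, so divide each of its coefficients by 18 to get the monic form.

Answer: s^6 - 13*s^5/6 - 7*s^4/3 - 3*s^3 + 11*s^2/3 + 125*s/18 + 11/9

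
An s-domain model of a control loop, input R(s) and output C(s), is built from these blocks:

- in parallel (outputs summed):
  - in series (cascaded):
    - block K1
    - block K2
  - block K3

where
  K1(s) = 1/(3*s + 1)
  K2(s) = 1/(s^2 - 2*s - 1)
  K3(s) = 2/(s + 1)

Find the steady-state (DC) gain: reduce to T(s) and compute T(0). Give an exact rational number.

Step 1 - multiply K1, K2 (series) = 1/(3*s^3 - 5*s^2 - 5*s - 1)
Step 2 - parallel reduction of (K1*K2), K3 = (6*s^3 - 10*s^2 - 9*s - 1)/(3*s^4 - 2*s^3 - 10*s^2 - 6*s - 1)
Step 2 gives the overall T(s). Then T(0) = -1/(-1) = 1.

Therefore the answer is 1.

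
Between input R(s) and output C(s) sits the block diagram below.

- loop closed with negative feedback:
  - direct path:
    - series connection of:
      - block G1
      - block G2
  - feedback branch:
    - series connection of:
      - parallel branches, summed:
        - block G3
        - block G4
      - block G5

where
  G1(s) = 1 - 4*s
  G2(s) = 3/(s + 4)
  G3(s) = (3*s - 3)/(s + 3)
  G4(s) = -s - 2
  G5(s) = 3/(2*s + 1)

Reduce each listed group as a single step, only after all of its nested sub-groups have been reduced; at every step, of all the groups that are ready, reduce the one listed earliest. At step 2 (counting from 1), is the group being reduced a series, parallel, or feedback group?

[1] multiply G1, G2 (series)
[2] sum the parallel branches G3, G4
[3] multiply (G3+G4), G5 (series)
[4] apply the feedback formula to (G1*G2), ((G3+G4)*G5)
At step 2 the group reduced is parallel.

Final answer: parallel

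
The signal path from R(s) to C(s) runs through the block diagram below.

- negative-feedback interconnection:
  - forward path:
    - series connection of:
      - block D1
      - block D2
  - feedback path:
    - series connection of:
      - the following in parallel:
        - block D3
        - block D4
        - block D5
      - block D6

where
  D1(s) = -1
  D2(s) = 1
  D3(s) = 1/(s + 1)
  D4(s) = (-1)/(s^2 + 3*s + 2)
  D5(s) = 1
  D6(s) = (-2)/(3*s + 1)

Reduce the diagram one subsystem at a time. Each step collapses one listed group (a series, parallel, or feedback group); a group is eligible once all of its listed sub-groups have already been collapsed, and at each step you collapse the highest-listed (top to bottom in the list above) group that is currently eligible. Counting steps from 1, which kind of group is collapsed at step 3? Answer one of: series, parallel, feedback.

Step 1 - cascade D1, D2
Step 2 - add D3, D4, D5 (parallel)
Step 3 - series reduction of (D3+D4+D5), D6
Step 4 - collapse the loop ((D1*D2) forward, ((D3+D4+D5)*D6) return)
So the answer for step 3 is series.

Answer: series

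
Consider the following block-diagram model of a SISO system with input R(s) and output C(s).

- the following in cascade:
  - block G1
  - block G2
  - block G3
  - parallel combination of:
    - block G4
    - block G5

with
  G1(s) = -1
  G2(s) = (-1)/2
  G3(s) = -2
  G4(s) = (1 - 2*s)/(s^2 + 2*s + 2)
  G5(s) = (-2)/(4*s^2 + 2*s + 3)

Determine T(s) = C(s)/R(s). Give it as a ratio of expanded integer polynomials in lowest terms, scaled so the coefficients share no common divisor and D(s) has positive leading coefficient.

Step 1. combine G4, G5 in parallel: (-8*s^3 - 2*s^2 - 8*s - 1)/(4*s^4 + 10*s^3 + 15*s^2 + 10*s + 6)
Step 2. multiply G1, G2, G3, (G4+G5) (series), giving the overall T(s)

Hence the answer: (8*s^3 + 2*s^2 + 8*s + 1)/(4*s^4 + 10*s^3 + 15*s^2 + 10*s + 6)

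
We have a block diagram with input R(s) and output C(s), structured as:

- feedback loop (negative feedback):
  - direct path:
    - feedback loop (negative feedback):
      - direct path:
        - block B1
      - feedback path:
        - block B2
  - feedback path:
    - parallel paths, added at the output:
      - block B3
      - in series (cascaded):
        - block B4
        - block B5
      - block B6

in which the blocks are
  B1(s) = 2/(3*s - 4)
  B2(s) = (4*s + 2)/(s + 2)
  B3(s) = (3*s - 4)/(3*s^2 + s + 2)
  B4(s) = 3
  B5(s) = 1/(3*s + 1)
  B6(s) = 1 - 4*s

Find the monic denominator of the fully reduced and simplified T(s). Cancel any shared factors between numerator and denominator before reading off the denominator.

Step 1: apply the feedback formula to B1, B2; result (2*s + 4)/(3*s^2 + 10*s - 4)
Step 2: combine B4, B5 in series; result 3/(3*s + 1)
Step 3: parallel reduction of B3, (B4*B5), B6; result (-36*s^4 - 15*s^3 - 4*s^2 - 7*s + 4)/(9*s^3 + 6*s^2 + 7*s + 2)
Step 4: apply the feedback formula to [B1/(1+B1*B2)], (B3+(B4*B5)+B6); result (-18*s^4 - 48*s^3 - 38*s^2 - 32*s - 8)/(45*s^5 + 66*s^4 + 23*s^3 - 22*s^2 + 28*s - 8)
That last expression is T(s), already simplified. Scaling its denominator by 1/45 (the reciprocal of the leading coefficient) yields the monic denominator.

Answer: s^5 + 22*s^4/15 + 23*s^3/45 - 22*s^2/45 + 28*s/45 - 8/45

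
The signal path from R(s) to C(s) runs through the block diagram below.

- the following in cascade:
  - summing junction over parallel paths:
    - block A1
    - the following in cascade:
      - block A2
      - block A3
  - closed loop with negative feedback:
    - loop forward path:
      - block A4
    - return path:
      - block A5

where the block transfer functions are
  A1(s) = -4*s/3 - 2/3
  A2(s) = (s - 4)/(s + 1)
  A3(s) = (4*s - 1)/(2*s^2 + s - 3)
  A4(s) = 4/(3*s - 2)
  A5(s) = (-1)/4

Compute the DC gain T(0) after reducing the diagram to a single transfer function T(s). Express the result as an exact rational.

Step 1 - cascade A2, A3: (4*s^2 - 17*s + 4)/(2*s^3 + 3*s^2 - 2*s - 3)
Step 2 - parallel reduction of A1, (A2*A3): (-8*s^4 - 16*s^3 + 14*s^2 - 35*s + 18)/(6*s^3 + 9*s^2 - 6*s - 9)
Step 3 - reduce the feedback loop with forward A4 and return A5: 4/(3*s - 3)
Step 4 - combine (A1+(A2*A3)), [A4/(1+A4*A5)] in series: (-32*s^4 - 64*s^3 + 56*s^2 - 140*s + 72)/(18*s^4 + 9*s^3 - 45*s^2 - 9*s + 27)
Evaluating the step-4 result (the overall T(s)) at s = 0 gives T(0) = 72/27 = 8/3.

Hence the answer: 8/3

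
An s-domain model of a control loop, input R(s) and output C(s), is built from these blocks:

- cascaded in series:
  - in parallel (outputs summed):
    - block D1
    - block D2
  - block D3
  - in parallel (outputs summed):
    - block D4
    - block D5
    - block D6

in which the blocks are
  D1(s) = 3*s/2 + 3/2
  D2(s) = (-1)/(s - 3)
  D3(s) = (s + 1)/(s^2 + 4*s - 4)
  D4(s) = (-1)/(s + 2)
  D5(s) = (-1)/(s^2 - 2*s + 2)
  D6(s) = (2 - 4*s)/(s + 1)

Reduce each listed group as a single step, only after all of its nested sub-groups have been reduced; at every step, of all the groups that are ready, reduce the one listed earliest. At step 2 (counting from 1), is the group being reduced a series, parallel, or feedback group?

Step 1 - reduce the parallel group D1, D2
Step 2 - add D4, D5, D6 (parallel)
Step 3 - combine (D1+D2), D3, (D4+D5+D6) in series
Step 2 collapses a parallel group.

Answer: parallel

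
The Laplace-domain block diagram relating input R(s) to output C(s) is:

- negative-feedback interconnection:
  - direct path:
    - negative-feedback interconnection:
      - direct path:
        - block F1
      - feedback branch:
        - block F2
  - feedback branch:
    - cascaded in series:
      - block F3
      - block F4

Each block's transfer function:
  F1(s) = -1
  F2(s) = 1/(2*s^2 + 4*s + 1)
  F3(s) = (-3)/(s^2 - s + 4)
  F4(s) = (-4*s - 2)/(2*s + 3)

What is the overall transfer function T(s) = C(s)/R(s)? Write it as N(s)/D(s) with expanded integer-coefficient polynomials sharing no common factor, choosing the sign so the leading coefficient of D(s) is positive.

Reducing step by step:

Step 1. reduce the feedback loop with forward F1 and return F2, giving (-2*s^2 - 4*s - 1)/(2*s^2 + 4*s)
Step 2. combine F3, F4 in series, giving (12*s + 6)/(2*s^3 + s^2 + 5*s + 12)
Step 3. reduce the feedback loop with forward [F1/(1+F1*F2)] and return (F3*F4), giving the overall T(s)

Answer: (-4*s^5 - 10*s^4 - 16*s^3 - 45*s^2 - 53*s - 12)/(4*s^5 + 10*s^4 - 10*s^3 - 16*s^2 + 12*s - 6)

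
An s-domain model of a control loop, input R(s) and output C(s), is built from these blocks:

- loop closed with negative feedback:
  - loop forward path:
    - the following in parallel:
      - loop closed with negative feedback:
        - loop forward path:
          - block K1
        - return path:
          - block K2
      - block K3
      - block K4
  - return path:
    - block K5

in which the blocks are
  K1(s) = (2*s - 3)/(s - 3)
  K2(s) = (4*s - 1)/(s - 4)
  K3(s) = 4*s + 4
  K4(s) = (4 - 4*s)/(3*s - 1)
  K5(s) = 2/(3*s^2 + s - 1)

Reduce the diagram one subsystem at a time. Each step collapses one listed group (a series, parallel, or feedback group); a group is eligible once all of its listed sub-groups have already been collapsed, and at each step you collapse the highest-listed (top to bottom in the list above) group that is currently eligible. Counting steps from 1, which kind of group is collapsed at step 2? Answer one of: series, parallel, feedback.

The answer is parallel.

Reasoning:
Step 1: apply the feedback formula to K1, K2
Step 2: add [K1/(1+K1*K2)], K3, K4 (parallel)
Step 3: reduce the feedback loop with forward ([K1/(1+K1*K2)]+K3+K4) and return K5
So the answer for step 2 is parallel.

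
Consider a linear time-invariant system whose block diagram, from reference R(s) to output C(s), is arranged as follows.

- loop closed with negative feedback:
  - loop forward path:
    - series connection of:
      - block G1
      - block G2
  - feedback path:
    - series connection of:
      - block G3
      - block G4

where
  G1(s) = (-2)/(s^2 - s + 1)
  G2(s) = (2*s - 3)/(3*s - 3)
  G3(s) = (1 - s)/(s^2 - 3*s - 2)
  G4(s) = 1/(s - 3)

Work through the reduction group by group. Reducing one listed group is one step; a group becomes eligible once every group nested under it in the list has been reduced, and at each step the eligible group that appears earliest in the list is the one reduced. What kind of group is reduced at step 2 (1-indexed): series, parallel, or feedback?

(1) multiply G1, G2 (series)
(2) series reduction of G3, G4
(3) apply the feedback formula to (G1*G2), (G3*G4)
The group at step 2 is a series group.

Therefore the answer is series.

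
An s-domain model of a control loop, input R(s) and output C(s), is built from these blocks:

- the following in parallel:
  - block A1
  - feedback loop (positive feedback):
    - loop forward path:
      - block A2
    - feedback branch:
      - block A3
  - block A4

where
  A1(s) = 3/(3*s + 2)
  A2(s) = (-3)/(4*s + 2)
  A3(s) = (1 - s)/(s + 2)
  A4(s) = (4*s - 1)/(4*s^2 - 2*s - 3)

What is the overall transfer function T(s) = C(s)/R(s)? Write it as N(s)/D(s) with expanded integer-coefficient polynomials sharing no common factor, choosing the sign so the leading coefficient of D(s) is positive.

1. close the feedback loop around A2, A3: (-3*s - 6)/(4*s^2 + 7*s + 7)
2. sum the parallel branches A1, [A2/(1-A2*A3)], A4: this yields T(s), and no further normalization is needed

Hence the answer: (60*s^4 + 86*s^3 + 144*s^2 + 12*s - 41)/(48*s^5 + 92*s^4 + 46*s^3 - 101*s^2 - 133*s - 42)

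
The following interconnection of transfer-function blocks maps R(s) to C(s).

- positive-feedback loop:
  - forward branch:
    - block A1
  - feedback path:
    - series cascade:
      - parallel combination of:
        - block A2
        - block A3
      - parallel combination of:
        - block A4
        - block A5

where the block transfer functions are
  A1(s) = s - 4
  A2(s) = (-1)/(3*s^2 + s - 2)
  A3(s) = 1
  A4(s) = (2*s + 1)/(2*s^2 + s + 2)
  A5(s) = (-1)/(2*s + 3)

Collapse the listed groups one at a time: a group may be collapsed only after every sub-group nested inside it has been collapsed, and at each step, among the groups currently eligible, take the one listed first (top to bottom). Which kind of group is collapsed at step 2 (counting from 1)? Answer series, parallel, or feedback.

Step 1: parallel reduction of A2, A3
Step 2: sum the parallel branches A4, A5
Step 3: combine (A2+A3), (A4+A5) in series
Step 4: feedback reduction of A1, ((A2+A3)*(A4+A5))
At step 2 the group reduced is parallel.

Answer: parallel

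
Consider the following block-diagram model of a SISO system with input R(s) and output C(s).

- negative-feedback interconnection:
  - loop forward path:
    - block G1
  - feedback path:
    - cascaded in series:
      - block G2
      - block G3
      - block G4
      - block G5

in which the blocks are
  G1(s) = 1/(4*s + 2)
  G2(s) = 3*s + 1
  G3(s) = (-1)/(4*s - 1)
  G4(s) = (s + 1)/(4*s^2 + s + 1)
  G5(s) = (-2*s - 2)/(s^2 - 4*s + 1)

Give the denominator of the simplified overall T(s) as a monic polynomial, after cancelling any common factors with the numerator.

1. multiply G2, G3, G4, G5 (series), giving (6*s^3 + 14*s^2 + 10*s + 2)/(16*s^5 - 64*s^4 + 19*s^3 - 13*s^2 + 7*s - 1)
2. apply the feedback formula to G1, (G2*G3*G4*G5), giving (16*s^5 - 64*s^4 + 19*s^3 - 13*s^2 + 7*s - 1)/(64*s^6 - 224*s^5 - 52*s^4 - 8*s^3 + 16*s^2 + 20*s)
No further cancellation is possible in the step-2 result, so that is T(s). Its denominator becomes monic after dividing by the leading coefficient 64.

Therefore the answer is s^6 - 7*s^5/2 - 13*s^4/16 - s^3/8 + s^2/4 + 5*s/16.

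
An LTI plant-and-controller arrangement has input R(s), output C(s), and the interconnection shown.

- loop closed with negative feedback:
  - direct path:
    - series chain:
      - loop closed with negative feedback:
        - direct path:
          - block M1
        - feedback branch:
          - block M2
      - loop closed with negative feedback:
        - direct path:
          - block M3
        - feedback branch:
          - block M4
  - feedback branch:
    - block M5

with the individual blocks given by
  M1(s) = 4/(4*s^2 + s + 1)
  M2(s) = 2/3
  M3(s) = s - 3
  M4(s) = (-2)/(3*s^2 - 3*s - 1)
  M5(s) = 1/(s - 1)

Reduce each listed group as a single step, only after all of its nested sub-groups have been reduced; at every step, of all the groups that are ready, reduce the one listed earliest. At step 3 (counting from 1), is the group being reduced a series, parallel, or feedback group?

Answer: series

Working:
(1) reduce the feedback loop with forward M1 and return M2
(2) feedback reduction of M3, M4
(3) multiply [M1/(1+M1*M2)], [M3/(1+M3*M4)] (series)
(4) reduce the feedback loop with forward ([M1/(1+M1*M2)]*[M3/(1+M3*M4)]) and return M5
At step 3 the group reduced is series.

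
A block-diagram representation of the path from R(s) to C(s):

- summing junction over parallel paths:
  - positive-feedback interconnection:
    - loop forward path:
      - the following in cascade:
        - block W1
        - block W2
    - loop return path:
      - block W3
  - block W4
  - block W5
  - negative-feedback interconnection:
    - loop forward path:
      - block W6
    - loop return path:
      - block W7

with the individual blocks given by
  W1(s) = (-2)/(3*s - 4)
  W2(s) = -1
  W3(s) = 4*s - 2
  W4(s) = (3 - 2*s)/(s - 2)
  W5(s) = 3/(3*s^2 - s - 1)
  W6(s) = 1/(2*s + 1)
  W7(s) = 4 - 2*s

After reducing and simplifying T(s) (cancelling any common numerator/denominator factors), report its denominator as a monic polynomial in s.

The answer is s^4 - 7*s^3/3 + s^2/3 + 2*s/3.

Reasoning:
Step 1 - reduce the series chain W1, W2; result 2/(3*s - 4)
Step 2 - collapse the loop ((W1*W2) forward, W3 return); result (-2)/(5*s)
Step 3 - feedback reduction of W6, W7; result 1/5
Step 4 - parallel reduction of [(W1*W2)/(1-(W1*W2)*W3)], W4, W5, [W6/(1+W6*W7)]; result (-27*s^4 + 42*s^3 + 25*s^2 - 45*s - 4)/(15*s^4 - 35*s^3 + 5*s^2 + 10*s)
No further cancellation is possible in the step-4 result, so that is T(s). Its denominator becomes monic after dividing by the leading coefficient 15.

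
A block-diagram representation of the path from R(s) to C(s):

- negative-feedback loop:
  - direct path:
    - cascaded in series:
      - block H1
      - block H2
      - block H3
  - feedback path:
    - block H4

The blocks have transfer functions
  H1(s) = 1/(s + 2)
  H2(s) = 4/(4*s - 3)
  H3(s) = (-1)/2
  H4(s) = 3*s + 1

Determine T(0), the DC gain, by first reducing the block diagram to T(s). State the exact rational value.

Reducing step by step:

[1] reduce the series chain H1, H2, H3: (-2)/(4*s^2 + 5*s - 6)
[2] collapse the loop ((H1*H2*H3) forward, H4 return): (-2)/(4*s^2 - s - 8)
DC gain: substitute s = 0 into T(s) from step 2: T(0) = -2/(-8) = 1/4.

Answer: 1/4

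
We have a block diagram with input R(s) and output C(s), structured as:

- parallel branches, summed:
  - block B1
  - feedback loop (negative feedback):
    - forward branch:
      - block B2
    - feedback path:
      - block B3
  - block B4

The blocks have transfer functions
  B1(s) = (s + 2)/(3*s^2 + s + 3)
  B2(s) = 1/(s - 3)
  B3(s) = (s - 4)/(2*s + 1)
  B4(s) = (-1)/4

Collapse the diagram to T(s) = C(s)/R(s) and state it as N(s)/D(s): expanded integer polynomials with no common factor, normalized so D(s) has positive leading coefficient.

[1] close the feedback loop around B2, B3, giving (2*s + 1)/(2*s^2 - 4*s - 7)
[2] sum the parallel branches B1, [B2/(1+B2*B3)], B4, which is the overall transfer function T(s) = C(s)/R(s) in lowest terms

Answer: (-6*s^4 + 42*s^3 + 39*s^2 - 13*s - 23)/(24*s^4 - 40*s^3 - 76*s^2 - 76*s - 84)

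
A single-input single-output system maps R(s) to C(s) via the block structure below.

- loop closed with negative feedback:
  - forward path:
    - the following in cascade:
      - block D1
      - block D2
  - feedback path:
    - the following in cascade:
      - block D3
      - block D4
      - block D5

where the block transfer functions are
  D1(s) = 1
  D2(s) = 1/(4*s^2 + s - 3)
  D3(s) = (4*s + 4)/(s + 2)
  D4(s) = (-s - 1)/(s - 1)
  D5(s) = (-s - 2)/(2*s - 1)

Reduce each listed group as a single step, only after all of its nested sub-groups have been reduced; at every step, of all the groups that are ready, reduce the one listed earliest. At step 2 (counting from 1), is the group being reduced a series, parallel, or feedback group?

Step 1 - reduce the series chain D1, D2
Step 2 - reduce the series chain D3, D4, D5
Step 3 - collapse the loop ((D1*D2) forward, (D3*D4*D5) return)
Step 2 collapses a series group.

Answer: series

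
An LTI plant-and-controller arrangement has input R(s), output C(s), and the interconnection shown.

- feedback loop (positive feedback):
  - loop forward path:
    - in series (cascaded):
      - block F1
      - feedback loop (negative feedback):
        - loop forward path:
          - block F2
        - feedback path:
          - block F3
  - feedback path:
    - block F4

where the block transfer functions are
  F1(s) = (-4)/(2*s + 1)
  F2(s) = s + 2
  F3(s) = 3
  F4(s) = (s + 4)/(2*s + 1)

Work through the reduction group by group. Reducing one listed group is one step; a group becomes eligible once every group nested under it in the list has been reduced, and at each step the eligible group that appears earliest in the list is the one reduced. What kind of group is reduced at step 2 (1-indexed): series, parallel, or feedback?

[1] feedback reduction of F2, F3
[2] cascade F1, [F2/(1+F2*F3)]
[3] reduce the feedback loop with forward (F1*[F2/(1+F2*F3)]) and return F4
So the answer for step 2 is series.

Therefore the answer is series.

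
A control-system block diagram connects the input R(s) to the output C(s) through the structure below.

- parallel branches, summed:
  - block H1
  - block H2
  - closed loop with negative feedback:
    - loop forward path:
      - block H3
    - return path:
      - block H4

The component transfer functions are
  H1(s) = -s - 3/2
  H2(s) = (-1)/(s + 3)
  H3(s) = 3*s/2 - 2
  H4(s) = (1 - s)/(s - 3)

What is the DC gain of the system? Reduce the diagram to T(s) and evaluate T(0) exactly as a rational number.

Step 1: reduce the feedback loop with forward H3 and return H4, giving (-3*s^2 + 13*s - 12)/(3*s^2 - 9*s + 10)
Step 2: combine H1, H2, [H3/(1+H3*H4)] in parallel, giving (-6*s^4 - 15*s^3 + 36*s^2 + 63*s - 182)/(6*s^3 - 34*s + 60)
Step 2 gives the overall T(s). Then T(0) = -182/60 = -91/30.

Therefore the answer is -91/30.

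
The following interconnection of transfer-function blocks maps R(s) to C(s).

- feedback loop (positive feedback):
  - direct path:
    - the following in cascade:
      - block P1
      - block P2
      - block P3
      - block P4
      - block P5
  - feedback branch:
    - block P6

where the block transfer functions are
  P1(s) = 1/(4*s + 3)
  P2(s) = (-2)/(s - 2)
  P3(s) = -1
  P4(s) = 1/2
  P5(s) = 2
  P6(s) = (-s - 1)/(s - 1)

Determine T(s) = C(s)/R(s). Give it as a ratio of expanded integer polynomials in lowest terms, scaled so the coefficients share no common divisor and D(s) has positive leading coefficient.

(1) series reduction of P1, P2, P3, P4, P5 -> 2/(4*s^2 - 5*s - 6)
(2) apply the feedback formula to (P1*P2*P3*P4*P5), P6; the result is T(s) itself (integer coefficients, no common factor, positive leading denominator coefficient)

Final answer: (2*s - 2)/(4*s^3 - 9*s^2 + s + 8)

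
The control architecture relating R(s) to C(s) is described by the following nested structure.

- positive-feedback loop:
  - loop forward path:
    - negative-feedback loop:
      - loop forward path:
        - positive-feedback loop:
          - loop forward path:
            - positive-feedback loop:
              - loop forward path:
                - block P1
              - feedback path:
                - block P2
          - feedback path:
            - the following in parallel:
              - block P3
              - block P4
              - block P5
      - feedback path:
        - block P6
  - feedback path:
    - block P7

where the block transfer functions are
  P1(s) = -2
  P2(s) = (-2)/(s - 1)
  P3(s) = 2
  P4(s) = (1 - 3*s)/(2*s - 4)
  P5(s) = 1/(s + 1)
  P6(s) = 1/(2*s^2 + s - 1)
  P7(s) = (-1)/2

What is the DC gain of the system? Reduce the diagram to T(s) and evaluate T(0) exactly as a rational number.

[1] close the feedback loop around P1, P2; result (2 - 2*s)/(s - 5)
[2] parallel reduction of P3, P4, P5; result (s^2 - 4*s - 11)/(2*s^2 - 2*s - 4)
[3] apply the feedback formula to [P1/(1-P1*P2)], (P3+P4+P5); result (-2*s^3 + 4*s^2 + 2*s - 4)/(2*s^3 - 11*s^2 - 4*s + 21)
[4] apply the feedback formula to [[P1/(1-P1*P2)]/(1-[P1/(1-P1*P2)]*(P3+P4+P5))], P6; result (-4*s^4 + 10*s^3 - 10*s + 4)/(4*s^4 - 24*s^3 + s^2 + 52*s - 25)
[5] reduce the feedback loop with forward [[[P1/(1-P1*P2)]/(1-[P1/(1-P1*P2)]*(P3+P4+P5))]/(1+[[P1/(1-P1*P2)]/(1-[P1/(1-P1*P2)]*(P3+P4+P5))]*P6)] and return P7; result (-4*s^4 + 10*s^3 - 10*s + 4)/(2*s^4 - 19*s^3 + s^2 + 47*s - 23)
DC gain: substitute s = 0 into T(s) from step 5: T(0) = 4/(-23) = -4/23.

Therefore the answer is -4/23.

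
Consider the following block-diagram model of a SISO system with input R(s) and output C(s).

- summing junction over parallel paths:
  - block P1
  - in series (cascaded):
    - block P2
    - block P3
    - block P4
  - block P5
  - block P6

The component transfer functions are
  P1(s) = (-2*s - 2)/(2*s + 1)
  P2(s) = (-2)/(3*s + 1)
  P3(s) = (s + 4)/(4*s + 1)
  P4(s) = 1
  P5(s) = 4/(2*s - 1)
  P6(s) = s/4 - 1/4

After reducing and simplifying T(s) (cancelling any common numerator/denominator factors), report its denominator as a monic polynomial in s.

Answer: s^4 + 7*s^3/12 - s^2/6 - 7*s/48 - 1/48

Working:
Step 1 - cascade P2, P3, P4 = (-2*s - 8)/(12*s^2 + 7*s + 1)
Step 2 - reduce the parallel group P1, (P2*P3*P4), P5, P6 = (48*s^5 - 212*s^4 + 108*s^3 + 313*s^2 + 206*s + 57)/(192*s^4 + 112*s^3 - 32*s^2 - 28*s - 4)
That last expression is T(s), already simplified. Scaling its denominator by 1/192 (the reciprocal of the leading coefficient) yields the monic denominator.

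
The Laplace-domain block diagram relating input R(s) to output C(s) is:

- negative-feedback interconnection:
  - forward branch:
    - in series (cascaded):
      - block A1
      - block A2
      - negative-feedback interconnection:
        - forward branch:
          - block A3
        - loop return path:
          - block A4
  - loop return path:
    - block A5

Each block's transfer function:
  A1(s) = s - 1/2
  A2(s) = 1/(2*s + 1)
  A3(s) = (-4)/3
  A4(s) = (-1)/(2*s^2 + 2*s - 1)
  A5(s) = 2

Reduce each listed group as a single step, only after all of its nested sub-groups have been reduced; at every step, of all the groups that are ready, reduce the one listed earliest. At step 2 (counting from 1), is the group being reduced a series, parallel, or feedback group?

The answer is series.

Reasoning:
Step 1: reduce the feedback loop with forward A3 and return A4
Step 2: combine A1, A2, [A3/(1+A3*A4)] in series
Step 3: reduce the feedback loop with forward (A1*A2*[A3/(1+A3*A4)]) and return A5
At step 2 the group reduced is series.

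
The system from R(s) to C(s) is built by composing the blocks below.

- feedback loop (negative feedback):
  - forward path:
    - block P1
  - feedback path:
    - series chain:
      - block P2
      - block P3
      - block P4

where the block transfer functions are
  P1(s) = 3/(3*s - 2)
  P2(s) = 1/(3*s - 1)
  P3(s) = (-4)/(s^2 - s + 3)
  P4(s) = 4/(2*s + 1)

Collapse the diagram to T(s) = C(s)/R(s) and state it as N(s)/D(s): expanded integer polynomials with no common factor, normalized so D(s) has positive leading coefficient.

[1] cascade P2, P3, P4 = (-16)/(6*s^4 - 5*s^3 + 16*s^2 + 4*s - 3)
[2] close the feedback loop around P1, (P2*P3*P4) - this is the overall T(s), already in the required normalized form

Answer: (18*s^4 - 15*s^3 + 48*s^2 + 12*s - 9)/(18*s^5 - 27*s^4 + 58*s^3 - 20*s^2 - 17*s - 42)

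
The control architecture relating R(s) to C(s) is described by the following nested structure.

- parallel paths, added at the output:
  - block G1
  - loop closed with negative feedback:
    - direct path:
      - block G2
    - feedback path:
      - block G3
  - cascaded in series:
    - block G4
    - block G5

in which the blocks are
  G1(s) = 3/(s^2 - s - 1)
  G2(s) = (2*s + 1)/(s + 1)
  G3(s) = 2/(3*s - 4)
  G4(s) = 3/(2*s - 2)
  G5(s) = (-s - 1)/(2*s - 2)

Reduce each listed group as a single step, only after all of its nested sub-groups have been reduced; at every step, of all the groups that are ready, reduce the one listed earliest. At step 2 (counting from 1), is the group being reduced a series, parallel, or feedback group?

Reducing step by step:

Step 1 - apply the feedback formula to G2, G3
Step 2 - series reduction of G4, G5
Step 3 - sum the parallel branches G1, [G2/(1+G2*G3)], (G4*G5)
Step 2 collapses a series group.

Answer: series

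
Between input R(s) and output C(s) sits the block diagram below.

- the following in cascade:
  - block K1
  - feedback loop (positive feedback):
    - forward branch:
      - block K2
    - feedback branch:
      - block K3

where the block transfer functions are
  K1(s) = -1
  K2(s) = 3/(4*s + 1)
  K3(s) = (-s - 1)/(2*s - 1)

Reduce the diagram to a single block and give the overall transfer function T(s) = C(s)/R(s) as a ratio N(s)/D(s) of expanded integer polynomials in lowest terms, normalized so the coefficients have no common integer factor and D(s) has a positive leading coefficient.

(1) reduce the feedback loop with forward K2 and return K3: (6*s - 3)/(8*s^2 + s + 2)
(2) combine K1, [K2/(1-K2*K3)] in series; the result is T(s) itself (integer coefficients, no common factor, positive leading denominator coefficient)

Answer: (3 - 6*s)/(8*s^2 + s + 2)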